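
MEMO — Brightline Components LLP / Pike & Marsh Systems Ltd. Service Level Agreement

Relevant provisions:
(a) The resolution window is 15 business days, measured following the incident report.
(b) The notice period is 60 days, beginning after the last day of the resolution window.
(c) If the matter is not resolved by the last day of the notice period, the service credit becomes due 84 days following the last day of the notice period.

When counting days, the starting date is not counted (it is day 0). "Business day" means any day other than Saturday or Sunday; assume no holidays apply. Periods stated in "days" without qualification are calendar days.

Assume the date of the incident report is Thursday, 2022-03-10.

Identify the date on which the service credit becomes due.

2022-08-22

From Thursday, 2022-03-10, 15 business days (Mar 11, Mar 14, Mar 15, Mar 16, …, Mar 29, Mar 30, Mar 31, skipping weekends) brings us to Thursday, 2022-03-31, which is the last day of the resolution window.
The last day of the notice period: 60 calendar days after 2022-03-31 is 2022-05-30.
The date on which the service credit becomes due: 2022-05-30 + 84 days = 2022-08-22.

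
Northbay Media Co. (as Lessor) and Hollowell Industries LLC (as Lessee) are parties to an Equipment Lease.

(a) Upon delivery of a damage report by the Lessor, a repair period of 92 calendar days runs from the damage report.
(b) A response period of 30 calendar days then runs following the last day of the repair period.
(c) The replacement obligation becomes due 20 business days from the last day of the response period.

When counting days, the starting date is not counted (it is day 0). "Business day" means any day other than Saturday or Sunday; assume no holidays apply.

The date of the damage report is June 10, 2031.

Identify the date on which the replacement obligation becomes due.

The last day of the repair period: June 10, 2031 + 92 days = September 10, 2031.
The last day of the response period: September 10, 2031 + 30 days = October 10, 2031.
The date on which the replacement obligation becomes due: 20 business days after Friday, October 10, 2031, skipping weekends — Oct 13, Oct 14, Oct 15, Oct 16, …, Nov 5, Nov 6, Nov 7 — lands on Friday, November 7, 2031.

November 7, 2031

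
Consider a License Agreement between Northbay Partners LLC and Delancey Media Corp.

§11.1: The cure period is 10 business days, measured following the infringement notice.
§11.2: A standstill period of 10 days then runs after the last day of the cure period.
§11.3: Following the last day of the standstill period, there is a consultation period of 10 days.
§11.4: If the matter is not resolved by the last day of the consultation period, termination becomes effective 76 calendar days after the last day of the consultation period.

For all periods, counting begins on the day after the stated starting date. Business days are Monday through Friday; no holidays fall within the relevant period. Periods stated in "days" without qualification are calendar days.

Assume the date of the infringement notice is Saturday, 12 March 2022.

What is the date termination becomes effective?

The last day of the cure period: counting 10 business days from Saturday, 12 March 2022 (Mar 14, Mar 15, Mar 16, Mar 17, Mar 18, Mar 21, Mar 22, Mar 23, Mar 24, Mar 25, skipping weekends) reaches Friday, 25 March 2022.
Adding 10 calendar days to 25 March 2022 gives 4 April 2022, which is the last day of the standstill period.
The last day of the consultation period: 10 calendar days after 4 April 2022 is 14 April 2022.
The date termination becomes effective: 76 calendar days after 14 April 2022 is 29 June 2022.

29 June 2022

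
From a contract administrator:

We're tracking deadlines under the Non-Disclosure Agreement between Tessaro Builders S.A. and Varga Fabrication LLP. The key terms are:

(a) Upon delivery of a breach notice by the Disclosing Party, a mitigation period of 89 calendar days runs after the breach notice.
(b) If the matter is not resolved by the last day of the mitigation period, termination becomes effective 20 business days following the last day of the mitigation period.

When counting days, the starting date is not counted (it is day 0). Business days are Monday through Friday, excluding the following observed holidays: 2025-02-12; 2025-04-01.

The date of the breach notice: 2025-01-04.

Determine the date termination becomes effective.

Adding 89 calendar days to 2025-01-04 gives 2025-04-03, which is the last day of the mitigation period.
The date termination becomes effective: counting 20 business days from Thursday, 2025-04-03 (Apr 4, Apr 7, Apr 8, Apr 9, …, Apr 29, Apr 30, May 1, skipping weekends) reaches Thursday, 2025-05-01.

2025-05-01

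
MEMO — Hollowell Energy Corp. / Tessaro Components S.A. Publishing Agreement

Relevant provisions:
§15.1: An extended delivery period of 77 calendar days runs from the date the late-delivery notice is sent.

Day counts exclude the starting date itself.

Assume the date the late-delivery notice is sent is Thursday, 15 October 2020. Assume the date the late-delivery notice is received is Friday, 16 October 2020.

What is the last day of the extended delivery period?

The last day of the extended delivery period: 77 calendar days after 15 October 2020 is 31 December 2020.

31 December 2020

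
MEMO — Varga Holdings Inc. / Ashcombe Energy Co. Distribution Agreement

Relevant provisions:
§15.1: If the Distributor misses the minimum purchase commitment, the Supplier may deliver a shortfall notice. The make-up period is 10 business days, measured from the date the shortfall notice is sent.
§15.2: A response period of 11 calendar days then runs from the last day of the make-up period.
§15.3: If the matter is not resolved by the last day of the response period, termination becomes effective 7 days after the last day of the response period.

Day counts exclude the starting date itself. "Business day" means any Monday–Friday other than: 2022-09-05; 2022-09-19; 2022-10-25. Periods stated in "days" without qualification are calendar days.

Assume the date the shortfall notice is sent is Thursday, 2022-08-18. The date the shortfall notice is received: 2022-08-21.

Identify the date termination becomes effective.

The last day of the make-up period: counting 10 business days from Thursday, 2022-08-18 (Aug 19, Aug 22, Aug 23, Aug 24, Aug 25, Aug 26, Aug 29, Aug 30, Aug 31, Sep 1, skipping weekends) reaches Thursday, 2022-09-01.
The last day of the response period: 2022-09-01 + 11 days = 2022-09-12.
Adding 7 calendar days to 2022-09-12 gives 2022-09-19, which is the date termination becomes effective.

2022-09-19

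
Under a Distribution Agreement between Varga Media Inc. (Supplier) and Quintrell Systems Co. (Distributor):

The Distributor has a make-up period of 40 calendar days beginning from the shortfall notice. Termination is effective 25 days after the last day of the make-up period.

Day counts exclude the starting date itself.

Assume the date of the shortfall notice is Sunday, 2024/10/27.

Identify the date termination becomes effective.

The last day of the make-up period: 40 calendar days after 2024/10/27 is 2024/12/06.
Adding 25 calendar days to 2024/12/06 gives 2024/12/31, which is the date termination becomes effective.

2024/12/31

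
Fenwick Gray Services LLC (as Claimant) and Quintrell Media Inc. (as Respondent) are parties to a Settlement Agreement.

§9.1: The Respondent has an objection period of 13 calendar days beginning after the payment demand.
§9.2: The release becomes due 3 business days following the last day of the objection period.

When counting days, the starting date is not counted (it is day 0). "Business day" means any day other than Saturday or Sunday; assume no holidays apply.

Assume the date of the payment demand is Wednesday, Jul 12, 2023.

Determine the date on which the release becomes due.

Jul 28, 2023

The last day of the objection period: 13 calendar days after Jul 12, 2023 is Jul 25, 2023.
The date on which the release becomes due: 3 business days after Tuesday, Jul 25, 2023, skipping weekends — Jul 26, Jul 27, Jul 28 — lands on Friday, Jul 28, 2023.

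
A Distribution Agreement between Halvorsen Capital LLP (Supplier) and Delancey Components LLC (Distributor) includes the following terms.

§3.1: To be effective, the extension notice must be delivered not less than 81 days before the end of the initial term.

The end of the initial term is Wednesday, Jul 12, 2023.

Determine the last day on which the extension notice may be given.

Jul 12, 2023 minus 81 days is Apr 22, 2023.

Apr 22, 2023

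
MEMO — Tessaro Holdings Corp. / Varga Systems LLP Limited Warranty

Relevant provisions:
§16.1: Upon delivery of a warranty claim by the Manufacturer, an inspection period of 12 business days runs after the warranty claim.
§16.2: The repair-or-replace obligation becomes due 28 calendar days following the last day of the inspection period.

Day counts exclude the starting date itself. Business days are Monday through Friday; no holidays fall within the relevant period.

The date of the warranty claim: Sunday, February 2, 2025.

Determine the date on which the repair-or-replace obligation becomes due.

March 18, 2025

The last day of the inspection period: 12 business days after Sunday, February 2, 2025, skipping weekends — Feb 3, Feb 4, Feb 5, Feb 6, …, Feb 14, Feb 17, Feb 18 — lands on Tuesday, February 18, 2025.
Adding 28 calendar days to February 18, 2025 gives March 18, 2025, which is the date on which the repair-or-replace obligation becomes due.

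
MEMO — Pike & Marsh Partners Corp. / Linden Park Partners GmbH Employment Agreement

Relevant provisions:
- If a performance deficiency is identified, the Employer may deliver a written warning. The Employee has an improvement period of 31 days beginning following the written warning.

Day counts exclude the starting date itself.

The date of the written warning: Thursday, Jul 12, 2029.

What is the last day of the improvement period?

Aug 12, 2029

The last day of the improvement period: Jul 12, 2029 + 31 days = Aug 12, 2029.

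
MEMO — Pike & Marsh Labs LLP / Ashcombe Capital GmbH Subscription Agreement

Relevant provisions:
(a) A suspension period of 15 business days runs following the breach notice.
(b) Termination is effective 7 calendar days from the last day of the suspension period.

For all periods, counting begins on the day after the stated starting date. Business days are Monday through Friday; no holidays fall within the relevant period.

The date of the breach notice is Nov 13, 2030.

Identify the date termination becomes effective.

The last day of the suspension period: counting 15 business days from Wednesday, Nov 13, 2030 (Nov 14, Nov 15, Nov 18, Nov 19, …, Dec 2, Dec 3, Dec 4, skipping weekends) reaches Wednesday, Dec 4, 2030.
The date termination becomes effective: 7 calendar days after Dec 4, 2030 is Dec 11, 2030.

Dec 11, 2030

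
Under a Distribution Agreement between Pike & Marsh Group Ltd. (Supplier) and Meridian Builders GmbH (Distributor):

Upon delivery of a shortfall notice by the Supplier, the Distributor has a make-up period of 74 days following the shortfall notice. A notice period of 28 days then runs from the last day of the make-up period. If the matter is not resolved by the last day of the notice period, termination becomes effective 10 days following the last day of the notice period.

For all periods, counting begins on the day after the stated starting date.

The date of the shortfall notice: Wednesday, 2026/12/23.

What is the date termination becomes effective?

The last day of the make-up period: 2026/12/23 + 74 days = 2027/03/07.
The last day of the notice period: 2027/03/07 + 28 days = 2027/04/04.
The date termination becomes effective: 10 calendar days after 2027/04/04 is 2027/04/14.

2027/04/14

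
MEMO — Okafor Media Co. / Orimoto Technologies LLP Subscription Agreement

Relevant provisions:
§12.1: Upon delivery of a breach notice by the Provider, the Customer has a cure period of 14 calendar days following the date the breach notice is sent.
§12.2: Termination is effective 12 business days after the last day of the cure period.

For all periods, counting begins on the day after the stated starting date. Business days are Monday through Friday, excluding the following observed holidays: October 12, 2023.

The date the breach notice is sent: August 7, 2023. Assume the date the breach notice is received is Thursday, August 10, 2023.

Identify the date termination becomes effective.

September 6, 2023

The last day of the cure period: 14 calendar days after August 7, 2023 is August 21, 2023.
From Monday, August 21, 2023, 12 business days (Aug 22, Aug 23, Aug 24, Aug 25, …, Sep 4, Sep 5, Sep 6, skipping weekends) brings us to Wednesday, September 6, 2023, which is the date termination becomes effective.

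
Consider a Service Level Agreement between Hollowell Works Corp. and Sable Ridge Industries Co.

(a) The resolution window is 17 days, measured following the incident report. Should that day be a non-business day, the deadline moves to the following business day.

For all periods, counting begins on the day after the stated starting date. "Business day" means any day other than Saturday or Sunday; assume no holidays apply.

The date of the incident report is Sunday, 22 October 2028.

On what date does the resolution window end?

The last day of the resolution window: 17 calendar days after 22 October 2028 is 8 November 2028. 8 November 2028 is a Wednesday, so no roll-forward applies.

8 November 2028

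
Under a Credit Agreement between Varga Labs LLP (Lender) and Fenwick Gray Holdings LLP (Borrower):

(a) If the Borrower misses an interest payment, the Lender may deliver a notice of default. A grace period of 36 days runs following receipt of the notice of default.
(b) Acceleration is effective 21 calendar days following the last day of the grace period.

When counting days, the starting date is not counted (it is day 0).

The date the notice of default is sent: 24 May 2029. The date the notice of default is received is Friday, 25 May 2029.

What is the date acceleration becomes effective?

21 July 2029

Adding 36 calendar days to 25 May 2029 gives 30 June 2029, which is the last day of the grace period.
Adding 21 calendar days to 30 June 2029 gives 21 July 2029, which is the date acceleration becomes effective.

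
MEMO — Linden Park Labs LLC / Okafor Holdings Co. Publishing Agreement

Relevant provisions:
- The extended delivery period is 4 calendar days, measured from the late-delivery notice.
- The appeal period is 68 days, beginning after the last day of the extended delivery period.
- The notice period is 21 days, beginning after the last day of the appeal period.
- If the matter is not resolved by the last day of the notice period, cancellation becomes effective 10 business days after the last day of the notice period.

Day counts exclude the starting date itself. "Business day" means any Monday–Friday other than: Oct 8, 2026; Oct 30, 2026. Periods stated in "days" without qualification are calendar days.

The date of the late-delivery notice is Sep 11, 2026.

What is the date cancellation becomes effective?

Dec 25, 2026

The last day of the extended delivery period: Sep 11, 2026 + 4 days = Sep 15, 2026.
The last day of the appeal period: 68 calendar days after Sep 15, 2026 is Nov 22, 2026.
Adding 21 calendar days to Nov 22, 2026 gives Dec 13, 2026, which is the last day of the notice period.
From Sunday, Dec 13, 2026, 10 business days (Dec 14, Dec 15, Dec 16, Dec 17, Dec 18, Dec 21, Dec 22, Dec 23, Dec 24, Dec 25, skipping weekends) brings us to Friday, Dec 25, 2026, which is the date cancellation becomes effective.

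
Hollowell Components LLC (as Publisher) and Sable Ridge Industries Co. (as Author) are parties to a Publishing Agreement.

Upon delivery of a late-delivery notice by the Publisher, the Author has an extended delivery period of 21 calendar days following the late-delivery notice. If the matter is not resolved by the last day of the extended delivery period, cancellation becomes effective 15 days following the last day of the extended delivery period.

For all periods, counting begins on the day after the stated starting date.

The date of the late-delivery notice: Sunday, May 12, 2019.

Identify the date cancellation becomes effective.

The last day of the extended delivery period: May 12, 2019 + 21 days = Jun 2, 2019.
The date cancellation becomes effective: Jun 2, 2019 + 15 days = Jun 17, 2019.

Jun 17, 2019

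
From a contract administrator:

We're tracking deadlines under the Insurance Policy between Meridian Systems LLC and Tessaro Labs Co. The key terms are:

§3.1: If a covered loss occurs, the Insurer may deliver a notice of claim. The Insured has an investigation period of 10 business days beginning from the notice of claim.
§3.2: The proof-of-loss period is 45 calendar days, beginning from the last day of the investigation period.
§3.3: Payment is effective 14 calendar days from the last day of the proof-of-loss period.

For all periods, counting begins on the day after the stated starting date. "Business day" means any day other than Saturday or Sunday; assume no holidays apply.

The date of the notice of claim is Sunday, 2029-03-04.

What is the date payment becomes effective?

2029-05-14

The last day of the investigation period: counting 10 business days from Sunday, 2029-03-04 (Mar 5, Mar 6, Mar 7, Mar 8, Mar 9, Mar 12, Mar 13, Mar 14, Mar 15, Mar 16, skipping weekends) reaches Friday, 2029-03-16.
The last day of the proof-of-loss period: 45 calendar days after 2029-03-16 is 2029-04-30.
The date payment becomes effective: 2029-04-30 + 14 days = 2029-05-14.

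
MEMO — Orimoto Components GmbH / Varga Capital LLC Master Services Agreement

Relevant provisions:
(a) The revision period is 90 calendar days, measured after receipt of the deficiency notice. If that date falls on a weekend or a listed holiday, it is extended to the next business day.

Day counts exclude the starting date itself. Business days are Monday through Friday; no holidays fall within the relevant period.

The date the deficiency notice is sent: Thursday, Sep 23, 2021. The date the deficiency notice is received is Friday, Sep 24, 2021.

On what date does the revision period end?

Adding 90 calendar days to Sep 24, 2021 gives Dec 23, 2021, which is the last day of the revision period. Dec 23, 2021 is a Thursday, so no roll-forward applies.

Dec 23, 2021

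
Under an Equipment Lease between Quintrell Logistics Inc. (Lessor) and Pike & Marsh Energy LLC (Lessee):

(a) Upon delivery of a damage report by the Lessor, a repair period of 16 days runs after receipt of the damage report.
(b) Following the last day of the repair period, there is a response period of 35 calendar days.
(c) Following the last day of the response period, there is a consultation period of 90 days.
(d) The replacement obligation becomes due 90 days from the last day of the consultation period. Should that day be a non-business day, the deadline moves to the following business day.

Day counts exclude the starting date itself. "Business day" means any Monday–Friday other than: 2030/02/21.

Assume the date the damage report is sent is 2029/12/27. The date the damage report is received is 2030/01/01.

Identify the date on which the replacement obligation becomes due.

2030/08/20

The last day of the repair period: 16 calendar days after 2030/01/01 is 2030/01/17.
The last day of the response period: 35 calendar days after 2030/01/17 is 2030/02/21.
Adding 90 calendar days to 2030/02/21 gives 2030/05/22, which is the last day of the consultation period.
The date on which the replacement obligation becomes due: 2030/05/22 + 90 days = 2030/08/20. 2030/08/20 is a Tuesday and is not a listed holiday, so no roll-forward applies.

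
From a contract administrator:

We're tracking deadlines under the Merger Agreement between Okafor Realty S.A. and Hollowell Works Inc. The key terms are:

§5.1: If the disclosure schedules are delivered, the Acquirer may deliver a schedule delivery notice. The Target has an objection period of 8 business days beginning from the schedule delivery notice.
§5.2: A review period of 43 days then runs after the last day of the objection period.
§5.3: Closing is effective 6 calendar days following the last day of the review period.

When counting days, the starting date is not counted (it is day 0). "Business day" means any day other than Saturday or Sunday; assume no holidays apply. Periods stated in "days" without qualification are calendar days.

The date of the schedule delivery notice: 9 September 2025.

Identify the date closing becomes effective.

The last day of the objection period: counting 8 business days from Tuesday, 9 September 2025 (Sep 10, Sep 11, Sep 12, Sep 15, Sep 16, Sep 17, Sep 18, Sep 19, skipping weekends) reaches Friday, 19 September 2025.
The last day of the review period: 19 September 2025 + 43 days = 1 November 2025.
The date closing becomes effective: 1 November 2025 + 6 days = 7 November 2025.

7 November 2025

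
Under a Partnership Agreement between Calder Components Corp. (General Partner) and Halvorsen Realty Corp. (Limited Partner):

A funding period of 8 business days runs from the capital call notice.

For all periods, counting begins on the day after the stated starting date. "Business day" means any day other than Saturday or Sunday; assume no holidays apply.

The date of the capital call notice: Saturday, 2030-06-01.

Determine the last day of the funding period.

From Saturday, 2030-06-01, 8 business days (Jun 3, Jun 4, Jun 5, Jun 6, Jun 7, Jun 10, Jun 11, Jun 12, skipping weekends) brings us to Wednesday, 2030-06-12, which is the last day of the funding period.

2030-06-12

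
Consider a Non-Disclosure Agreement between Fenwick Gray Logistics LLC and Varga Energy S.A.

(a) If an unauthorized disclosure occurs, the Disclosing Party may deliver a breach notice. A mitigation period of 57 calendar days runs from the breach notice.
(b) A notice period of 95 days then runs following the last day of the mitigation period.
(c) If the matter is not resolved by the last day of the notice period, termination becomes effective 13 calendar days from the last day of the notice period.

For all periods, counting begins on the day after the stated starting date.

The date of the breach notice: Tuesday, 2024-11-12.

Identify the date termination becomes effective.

Adding 57 calendar days to 2024-11-12 gives 2025-01-08, which is the last day of the mitigation period.
The last day of the notice period: 2025-01-08 + 95 days = 2025-04-13.
Adding 13 calendar days to 2025-04-13 gives 2025-04-26, which is the date termination becomes effective.

2025-04-26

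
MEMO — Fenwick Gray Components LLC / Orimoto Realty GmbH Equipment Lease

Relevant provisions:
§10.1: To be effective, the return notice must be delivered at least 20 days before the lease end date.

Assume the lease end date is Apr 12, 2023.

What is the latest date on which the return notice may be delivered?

Apr 12, 2023 minus 20 days is Mar 23, 2023.

Mar 23, 2023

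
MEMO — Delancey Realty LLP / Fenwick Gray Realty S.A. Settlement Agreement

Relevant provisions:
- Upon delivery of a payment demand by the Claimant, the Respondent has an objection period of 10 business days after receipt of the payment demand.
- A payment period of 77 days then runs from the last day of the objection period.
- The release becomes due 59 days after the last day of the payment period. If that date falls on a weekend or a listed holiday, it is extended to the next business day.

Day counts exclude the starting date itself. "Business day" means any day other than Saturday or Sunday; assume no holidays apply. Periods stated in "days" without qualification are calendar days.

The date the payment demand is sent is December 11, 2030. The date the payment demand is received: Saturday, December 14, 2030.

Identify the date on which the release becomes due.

From Saturday, December 14, 2030, 10 business days (Dec 16, Dec 17, Dec 18, Dec 19, Dec 20, Dec 23, Dec 24, Dec 25, Dec 26, Dec 27, skipping weekends) brings us to Friday, December 27, 2030, which is the last day of the objection period.
The last day of the payment period: December 27, 2030 + 77 days = March 14, 2031.
The date on which the release becomes due: March 14, 2031 + 59 days = May 12, 2031. May 12, 2031 is a Monday, so no roll-forward applies.

May 12, 2031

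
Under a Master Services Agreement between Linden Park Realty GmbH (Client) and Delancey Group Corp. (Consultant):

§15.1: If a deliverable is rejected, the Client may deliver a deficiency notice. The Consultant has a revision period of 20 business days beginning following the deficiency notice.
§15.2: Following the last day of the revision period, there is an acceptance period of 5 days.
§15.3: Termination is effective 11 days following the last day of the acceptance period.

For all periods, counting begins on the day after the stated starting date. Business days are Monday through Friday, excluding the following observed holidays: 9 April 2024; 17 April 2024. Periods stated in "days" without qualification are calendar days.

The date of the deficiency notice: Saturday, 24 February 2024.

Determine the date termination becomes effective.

The last day of the revision period: counting 20 business days from Saturday, 24 February 2024 (Feb 26, Feb 27, Feb 28, Feb 29, …, Mar 20, Mar 21, Mar 22, skipping weekends) reaches Friday, 22 March 2024.
The last day of the acceptance period: 22 March 2024 + 5 days = 27 March 2024.
Adding 11 calendar days to 27 March 2024 gives 7 April 2024, which is the date termination becomes effective.

7 April 2024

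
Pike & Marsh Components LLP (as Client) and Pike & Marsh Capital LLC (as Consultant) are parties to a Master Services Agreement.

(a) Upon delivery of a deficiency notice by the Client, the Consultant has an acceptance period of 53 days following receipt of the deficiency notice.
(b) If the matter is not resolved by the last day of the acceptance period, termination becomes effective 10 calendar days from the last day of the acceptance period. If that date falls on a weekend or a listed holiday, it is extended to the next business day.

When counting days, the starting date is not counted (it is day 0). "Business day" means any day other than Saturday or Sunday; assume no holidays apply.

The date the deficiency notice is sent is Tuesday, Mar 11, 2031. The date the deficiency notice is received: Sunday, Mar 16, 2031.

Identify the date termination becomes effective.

May 19, 2031

The last day of the acceptance period: 53 calendar days after Mar 16, 2031 is May 8, 2031.
Adding 10 calendar days to May 8, 2031 gives May 18, 2031, which is the date termination becomes effective. That falls on a Sunday, so it rolls to the next business day, Monday, May 19, 2031.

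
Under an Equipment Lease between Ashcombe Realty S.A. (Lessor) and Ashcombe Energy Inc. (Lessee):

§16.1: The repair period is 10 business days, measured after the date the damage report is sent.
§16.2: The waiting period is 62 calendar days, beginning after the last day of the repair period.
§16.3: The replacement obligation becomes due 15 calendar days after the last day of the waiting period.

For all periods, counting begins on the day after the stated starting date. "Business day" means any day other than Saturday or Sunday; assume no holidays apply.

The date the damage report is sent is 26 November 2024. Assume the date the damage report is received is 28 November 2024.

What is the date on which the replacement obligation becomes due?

The last day of the repair period: 10 business days after Tuesday, 26 November 2024, skipping weekends — Nov 27, Nov 28, Nov 29, Dec 2, Dec 3, Dec 4, Dec 5, Dec 6, Dec 9, Dec 10 — lands on Tuesday, 10 December 2024.
Adding 62 calendar days to 10 December 2024 gives 10 February 2025, which is the last day of the waiting period.
The date on which the replacement obligation becomes due: 15 calendar days after 10 February 2025 is 25 February 2025.

25 February 2025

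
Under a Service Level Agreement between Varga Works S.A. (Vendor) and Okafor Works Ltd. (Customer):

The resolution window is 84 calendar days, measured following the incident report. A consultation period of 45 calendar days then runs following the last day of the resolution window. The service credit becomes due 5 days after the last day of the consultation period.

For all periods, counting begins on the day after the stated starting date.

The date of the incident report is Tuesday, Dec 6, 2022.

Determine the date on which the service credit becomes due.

Adding 84 calendar days to Dec 6, 2022 gives Feb 28, 2023, which is the last day of the resolution window.
Adding 45 calendar days to Feb 28, 2023 gives Apr 14, 2023, which is the last day of the consultation period.
The date on which the service credit becomes due: 5 calendar days after Apr 14, 2023 is Apr 19, 2023.

Apr 19, 2023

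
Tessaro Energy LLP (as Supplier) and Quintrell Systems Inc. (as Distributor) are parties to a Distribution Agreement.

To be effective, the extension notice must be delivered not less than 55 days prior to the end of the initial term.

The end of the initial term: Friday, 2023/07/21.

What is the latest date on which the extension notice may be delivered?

Counting back 55 calendar days from 2023/07/21 gives 2023/05/27.

2023/05/27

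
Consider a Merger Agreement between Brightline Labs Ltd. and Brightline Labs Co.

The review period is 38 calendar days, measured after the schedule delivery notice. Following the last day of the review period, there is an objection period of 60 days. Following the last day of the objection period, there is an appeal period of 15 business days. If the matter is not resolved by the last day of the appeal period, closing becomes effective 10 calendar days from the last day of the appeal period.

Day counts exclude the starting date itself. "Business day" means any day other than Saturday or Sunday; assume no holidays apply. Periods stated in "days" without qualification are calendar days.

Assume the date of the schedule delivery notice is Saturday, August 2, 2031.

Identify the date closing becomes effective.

December 8, 2031

The last day of the review period: 38 calendar days after August 2, 2031 is September 9, 2031.
The last day of the objection period: September 9, 2031 + 60 days = November 8, 2031.
From Saturday, November 8, 2031, 15 business days (Nov 10, Nov 11, Nov 12, Nov 13, …, Nov 26, Nov 27, Nov 28, skipping weekends) brings us to Friday, November 28, 2031, which is the last day of the appeal period.
The date closing becomes effective: 10 calendar days after November 28, 2031 is December 8, 2031.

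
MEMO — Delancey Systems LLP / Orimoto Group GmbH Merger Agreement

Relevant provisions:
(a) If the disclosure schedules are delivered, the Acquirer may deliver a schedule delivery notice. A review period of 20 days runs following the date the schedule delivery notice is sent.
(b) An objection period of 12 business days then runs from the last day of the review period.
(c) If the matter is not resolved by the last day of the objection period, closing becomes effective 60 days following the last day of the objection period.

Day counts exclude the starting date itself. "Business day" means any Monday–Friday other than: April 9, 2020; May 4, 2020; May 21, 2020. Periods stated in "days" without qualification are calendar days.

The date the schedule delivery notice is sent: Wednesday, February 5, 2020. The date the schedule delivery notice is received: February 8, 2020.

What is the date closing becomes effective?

May 11, 2020

The last day of the review period: February 5, 2020 + 20 days = February 25, 2020.
The last day of the objection period: 12 business days after Tuesday, February 25, 2020, skipping weekends — Feb 26, Feb 27, Feb 28, Mar 2, …, Mar 10, Mar 11, Mar 12 — lands on Thursday, March 12, 2020.
The date closing becomes effective: 60 calendar days after March 12, 2020 is May 11, 2020.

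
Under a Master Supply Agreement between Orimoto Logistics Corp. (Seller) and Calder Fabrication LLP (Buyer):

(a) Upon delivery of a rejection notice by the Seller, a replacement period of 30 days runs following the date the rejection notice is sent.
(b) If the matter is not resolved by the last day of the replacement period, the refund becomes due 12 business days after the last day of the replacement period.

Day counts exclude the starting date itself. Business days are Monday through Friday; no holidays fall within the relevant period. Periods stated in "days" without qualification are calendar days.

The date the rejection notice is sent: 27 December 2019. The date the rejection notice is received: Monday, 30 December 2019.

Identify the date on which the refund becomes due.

11 February 2020

The last day of the replacement period: 30 calendar days after 27 December 2019 is 26 January 2020.
The date on which the refund becomes due: 12 business days after Sunday, 26 January 2020, skipping weekends — Jan 27, Jan 28, Jan 29, Jan 30, …, Feb 7, Feb 10, Feb 11 — lands on Tuesday, 11 February 2020.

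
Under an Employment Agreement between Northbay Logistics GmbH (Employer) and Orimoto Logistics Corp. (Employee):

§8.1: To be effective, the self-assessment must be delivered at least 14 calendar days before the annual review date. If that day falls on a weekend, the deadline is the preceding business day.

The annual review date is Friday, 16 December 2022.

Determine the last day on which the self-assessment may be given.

16 December 2022 minus 14 days is 2 December 2022. That is a Friday, so no adjustment is needed.

2 December 2022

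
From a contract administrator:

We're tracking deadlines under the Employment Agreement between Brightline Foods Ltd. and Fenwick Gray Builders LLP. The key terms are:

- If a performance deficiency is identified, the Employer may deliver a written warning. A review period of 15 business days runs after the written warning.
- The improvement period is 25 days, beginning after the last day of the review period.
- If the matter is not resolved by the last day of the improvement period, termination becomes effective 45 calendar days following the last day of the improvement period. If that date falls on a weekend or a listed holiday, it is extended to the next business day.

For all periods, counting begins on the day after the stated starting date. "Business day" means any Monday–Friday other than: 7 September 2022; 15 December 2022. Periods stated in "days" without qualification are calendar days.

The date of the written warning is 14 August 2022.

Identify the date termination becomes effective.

The last day of the review period: counting 15 business days from Sunday, 14 August 2022 (Aug 15, Aug 16, Aug 17, Aug 18, …, Aug 31, Sep 1, Sep 2, skipping weekends) reaches Friday, 2 September 2022.
The last day of the improvement period: 25 calendar days after 2 September 2022 is 27 September 2022.
The date termination becomes effective: 27 September 2022 + 45 days = 11 November 2022. 11 November 2022 is a Friday and is not a listed holiday, so no roll-forward applies.

11 November 2022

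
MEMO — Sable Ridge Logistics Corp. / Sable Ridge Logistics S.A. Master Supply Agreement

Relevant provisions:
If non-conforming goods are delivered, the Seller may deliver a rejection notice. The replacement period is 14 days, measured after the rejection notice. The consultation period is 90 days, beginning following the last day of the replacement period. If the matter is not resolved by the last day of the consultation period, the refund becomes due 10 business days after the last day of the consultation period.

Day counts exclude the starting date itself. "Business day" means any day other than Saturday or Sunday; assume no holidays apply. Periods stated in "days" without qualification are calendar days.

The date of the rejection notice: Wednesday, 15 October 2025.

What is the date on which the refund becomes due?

10 February 2026

The last day of the replacement period: 15 October 2025 + 14 days = 29 October 2025.
The last day of the consultation period: 90 calendar days after 29 October 2025 is 27 January 2026.
From Tuesday, 27 January 2026, 10 business days (Jan 28, Jan 29, Jan 30, Feb 2, Feb 3, Feb 4, Feb 5, Feb 6, Feb 9, Feb 10, skipping weekends) brings us to Tuesday, 10 February 2026, which is the date on which the refund becomes due.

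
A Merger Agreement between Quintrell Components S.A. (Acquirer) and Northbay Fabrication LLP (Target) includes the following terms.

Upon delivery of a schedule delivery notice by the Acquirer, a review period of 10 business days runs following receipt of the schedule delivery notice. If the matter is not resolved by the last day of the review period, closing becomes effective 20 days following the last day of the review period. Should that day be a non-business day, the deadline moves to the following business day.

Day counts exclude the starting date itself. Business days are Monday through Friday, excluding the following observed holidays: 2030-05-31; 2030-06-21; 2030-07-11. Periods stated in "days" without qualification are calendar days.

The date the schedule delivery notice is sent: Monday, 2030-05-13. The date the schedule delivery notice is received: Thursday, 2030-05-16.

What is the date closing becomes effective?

2030-06-19

From Thursday, 2030-05-16, 10 business days (May 17, May 20, May 21, May 22, May 23, May 24, May 27, May 28, May 29, May 30, skipping weekends) brings us to Thursday, 2030-05-30, which is the last day of the review period.
The date closing becomes effective: 20 calendar days after 2030-05-30 is 2030-06-19. 2030-06-19 is a Wednesday and is not a listed holiday, so no roll-forward applies.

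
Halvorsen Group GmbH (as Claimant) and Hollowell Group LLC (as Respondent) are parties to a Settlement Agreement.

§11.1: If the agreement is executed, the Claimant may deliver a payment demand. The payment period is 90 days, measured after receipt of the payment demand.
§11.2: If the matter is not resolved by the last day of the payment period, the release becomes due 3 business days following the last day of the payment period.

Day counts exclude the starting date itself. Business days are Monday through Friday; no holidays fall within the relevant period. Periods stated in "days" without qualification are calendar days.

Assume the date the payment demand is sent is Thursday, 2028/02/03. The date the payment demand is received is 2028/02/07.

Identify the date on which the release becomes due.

Adding 90 calendar days to 2028/02/07 gives 2028/05/07, which is the last day of the payment period.
The date on which the release becomes due: 3 business days after Sunday, 2028/05/07, skipping weekends — May 8, May 9, May 10 — lands on Wednesday, 2028/05/10.

2028/05/10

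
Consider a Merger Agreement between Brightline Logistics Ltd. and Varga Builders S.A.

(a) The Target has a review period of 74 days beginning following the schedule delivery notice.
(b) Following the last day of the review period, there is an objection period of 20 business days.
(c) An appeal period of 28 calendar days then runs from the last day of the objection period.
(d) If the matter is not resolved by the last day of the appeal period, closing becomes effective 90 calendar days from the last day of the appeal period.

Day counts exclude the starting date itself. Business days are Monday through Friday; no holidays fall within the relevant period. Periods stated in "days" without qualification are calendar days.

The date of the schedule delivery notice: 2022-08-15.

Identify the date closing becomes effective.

Adding 74 calendar days to 2022-08-15 gives 2022-10-28, which is the last day of the review period.
The last day of the objection period: counting 20 business days from Friday, 2022-10-28 (Oct 31, Nov 1, Nov 2, Nov 3, …, Nov 23, Nov 24, Nov 25, skipping weekends) reaches Friday, 2022-11-25.
The last day of the appeal period: 28 calendar days after 2022-11-25 is 2022-12-23.
The date closing becomes effective: 2022-12-23 + 90 days = 2023-03-23.

2023-03-23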